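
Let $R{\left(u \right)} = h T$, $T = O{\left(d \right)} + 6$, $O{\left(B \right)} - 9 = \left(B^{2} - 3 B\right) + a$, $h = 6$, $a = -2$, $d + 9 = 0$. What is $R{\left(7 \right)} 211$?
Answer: $153186$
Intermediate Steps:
$d = -9$ ($d = -9 + 0 = -9$)
$O{\left(B \right)} = 7 + B^{2} - 3 B$ ($O{\left(B \right)} = 9 - \left(2 - B^{2} + 3 B\right) = 7 + B^{2} - 3 B$)
$T = 121$ ($T = \left(7 + \left(-9\right)^{2} - -27\right) + 6 = \left(7 + 81 + 27\right) + 6 = 115 + 6 = 121$)
$R{\left(u \right)} = 726$ ($R{\left(u \right)} = 6 \cdot 121 = 726$)
$R{\left(7 \right)} 211 = 726 \cdot 211 = 153186$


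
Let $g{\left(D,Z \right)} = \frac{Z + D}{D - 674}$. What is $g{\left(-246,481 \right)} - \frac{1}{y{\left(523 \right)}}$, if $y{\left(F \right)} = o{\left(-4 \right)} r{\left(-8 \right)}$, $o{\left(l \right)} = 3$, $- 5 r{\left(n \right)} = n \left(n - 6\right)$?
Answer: $- \frac{1859}{7728} \approx -0.24055$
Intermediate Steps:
$r{\left(n \right)} = - \frac{n \left(-6 + n\right)}{5}$ ($r{\left(n \right)} = - \frac{n \left(n - 6\right)}{5} = - \frac{n \left(-6 + n\right)}{5}$)
$g{\left(D,Z \right)} = \frac{D + Z}{-674 + D}$
$y{\left(F \right)} = - \frac{336}{5}$ ($y{\left(F \right)} = 3 \cdot \frac{1}{5} \left(-8\right) \left(6 - -8\right) = 3 \cdot \frac{1}{5} \left(-8\right) \left(6 + 8\right) = 3 \cdot \frac{1}{5} \left(-8\right) 14 = 3 \left(- \frac{112}{5}\right) = - \frac{336}{5}$)
$g{\left(-246,481 \right)} - \frac{1}{y{\left(523 \right)}} = \frac{-246 + 481}{-674 - 246} - \frac{1}{- \frac{336}{5}} = \frac{1}{-920} \cdot 235 - - \frac{5}{336} = \left(- \frac{1}{920}\right) 235 + \frac{5}{336} = - \frac{47}{184} + \frac{5}{336} = - \frac{1859}{7728}$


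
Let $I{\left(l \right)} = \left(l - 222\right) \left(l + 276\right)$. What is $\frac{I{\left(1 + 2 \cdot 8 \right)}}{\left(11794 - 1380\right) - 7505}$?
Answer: $- \frac{60065}{2909} \approx -20.648$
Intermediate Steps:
$I{\left(l \right)} = \left(-222 + l\right) \left(276 + l\right)$
$\frac{I{\left(1 + 2 \cdot 8 \right)}}{\left(11794 - 1380\right) - 7505} = \frac{-61272 + \left(1 + 2 \cdot 8\right)^{2} + 54 \left(1 + 2 \cdot 8\right)}{\left(11794 - 1380\right) - 7505} = \frac{-61272 + \left(1 + 16\right)^{2} + 54 \left(1 + 16\right)}{10414 - 7505} = \frac{-61272 + 17^{2} + 54 \cdot 17}{2909} = \left(-61272 + 289 + 918\right) \frac{1}{2909} = \left(-60065\right) \frac{1}{2909} = - \frac{60065}{2909}$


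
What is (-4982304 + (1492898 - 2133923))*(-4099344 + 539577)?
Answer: 20017741004343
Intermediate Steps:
(-4982304 + (1492898 - 2133923))*(-4099344 + 539577) = (-4982304 - 641025)*(-3559767) = -5623329*(-3559767) = 20017741004343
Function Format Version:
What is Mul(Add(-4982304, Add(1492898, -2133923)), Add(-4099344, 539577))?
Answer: 20017741004343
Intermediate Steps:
Mul(Add(-4982304, Add(1492898, -2133923)), Add(-4099344, 539577)) = Mul(Add(-4982304, -641025), -3559767) = Mul(-5623329, -3559767) = 20017741004343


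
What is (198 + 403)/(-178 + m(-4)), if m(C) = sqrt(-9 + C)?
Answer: -106978/31697 - 601*I*sqrt(13)/31697 ≈ -3.375 - 0.068364*I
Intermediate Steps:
(198 + 403)/(-178 + m(-4)) = (198 + 403)/(-178 + sqrt(-9 - 4)) = 601/(-178 + sqrt(-13)) = 601/(-178 + I*sqrt(13))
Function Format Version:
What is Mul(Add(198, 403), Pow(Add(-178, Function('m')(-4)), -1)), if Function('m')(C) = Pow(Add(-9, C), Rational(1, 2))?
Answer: Add(Rational(-106978, 31697), Mul(Rational(-601, 31697), I, Pow(13, Rational(1, 2)))) ≈ Add(-3.3750, Mul(-0.068364, I))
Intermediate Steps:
Mul(Add(198, 403), Pow(Add(-178, Function('m')(-4)), -1)) = Mul(Add(198, 403), Pow(Add(-178, Pow(Add(-9, -4), Rational(1, 2))), -1)) = Mul(601, Pow(Add(-178, Pow(-13, Rational(1, 2))), -1)) = Mul(601, Pow(Add(-178, Mul(I, Pow(13, Rational(1, 2)))), -1))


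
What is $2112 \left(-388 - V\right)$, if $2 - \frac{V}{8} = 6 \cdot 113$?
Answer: $10602240$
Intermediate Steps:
$V = -5408$ ($V = 16 - 8 \cdot 6 \cdot 113 = 16 - 5424 = -5408$)
$2112 \left(-388 - V\right) = 2112 \left(-388 - -5408\right) = 2112 \left(-388 + 5408\right) = 2112 \cdot 5020 = 10602240$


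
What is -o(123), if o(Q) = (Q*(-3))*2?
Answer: 738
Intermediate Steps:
o(Q) = -6*Q (o(Q) = -3*Q*2 = -6*Q)
-o(123) = -(-6)*123 = -1*(-738) = 738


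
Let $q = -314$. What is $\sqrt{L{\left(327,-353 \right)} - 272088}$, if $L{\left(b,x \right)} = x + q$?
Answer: $i \sqrt{272755} \approx 522.26 i$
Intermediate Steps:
$L{\left(b,x \right)} = -314 + x$ ($L{\left(b,x \right)} = x - 314 = -314 + x$)
$\sqrt{L{\left(327,-353 \right)} - 272088} = \sqrt{\left(-314 - 353\right) - 272088} = \sqrt{-667 - 272088} = \sqrt{-272755} = i \sqrt{272755}$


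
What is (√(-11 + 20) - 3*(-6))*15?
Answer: 315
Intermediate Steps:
(√(-11 + 20) - 3*(-6))*15 = (√9 + 18)*15 = (3 + 18)*15 = 21*15 = 315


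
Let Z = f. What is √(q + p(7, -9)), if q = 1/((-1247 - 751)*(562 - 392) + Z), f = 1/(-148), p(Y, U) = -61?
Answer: I*√154149497938260209/50269681 ≈ 7.8102*I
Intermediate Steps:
f = -1/148 ≈ -0.0067568
Z = -1/148 ≈ -0.0067568
q = -148/50269681 (q = 1/((-1247 - 751)*(562 - 392) - 1/148) = 1/(-1998*170 - 1/148) = 1/(-339660 - 1/148) = 1/(-50269681/148) = -148/50269681 ≈ -2.9441e-6)
√(q + p(7, -9)) = √(-148/50269681 - 61) = √(-3066450689/50269681) = I*√154149497938260209/50269681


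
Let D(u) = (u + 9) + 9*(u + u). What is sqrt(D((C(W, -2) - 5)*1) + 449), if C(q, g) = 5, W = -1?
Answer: sqrt(458) ≈ 21.401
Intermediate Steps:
D(u) = 9 + 19*u (D(u) = (9 + u) + 9*(2*u) = (9 + u) + 18*u = 9 + 19*u)
sqrt(D((C(W, -2) - 5)*1) + 449) = sqrt((9 + 19*((5 - 5)*1)) + 449) = sqrt((9 + 19*(0*1)) + 449) = sqrt((9 + 19*0) + 449) = sqrt((9 + 0) + 449) = sqrt(9 + 449) = sqrt(458)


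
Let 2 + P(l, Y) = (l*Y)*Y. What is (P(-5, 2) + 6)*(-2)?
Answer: 32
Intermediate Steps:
P(l, Y) = -2 + l*Y² (P(l, Y) = -2 + (l*Y)*Y = -2 + (Y*l)*Y = -2 + l*Y²)
(P(-5, 2) + 6)*(-2) = ((-2 - 5*2²) + 6)*(-2) = ((-2 - 5*4) + 6)*(-2) = ((-2 - 20) + 6)*(-2) = (-22 + 6)*(-2) = -16*(-2) = 32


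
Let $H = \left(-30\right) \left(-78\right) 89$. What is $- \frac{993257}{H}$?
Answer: $- \frac{993257}{208260} \approx -4.7693$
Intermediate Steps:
$H = 208260$ ($H = 2340 \cdot 89 = 208260$)
$- \frac{993257}{H} = - \frac{993257}{208260}$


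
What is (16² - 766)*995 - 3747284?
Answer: -4254734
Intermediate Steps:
(16² - 766)*995 - 3747284 = (256 - 766)*995 - 3747284 = -510*995 - 3747284 = -507450 - 3747284 = -4254734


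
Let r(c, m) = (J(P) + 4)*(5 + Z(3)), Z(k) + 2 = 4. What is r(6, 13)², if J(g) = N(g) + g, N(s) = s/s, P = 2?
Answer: 2401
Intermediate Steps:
Z(k) = 2 (Z(k) = -2 + 4 = 2)
N(s) = 1
J(g) = 1 + g
r(c, m) = 49 (r(c, m) = ((1 + 2) + 4)*(5 + 2) = (3 + 4)*7 = 7*7 = 49)
r(6, 13)² = 49² = 2401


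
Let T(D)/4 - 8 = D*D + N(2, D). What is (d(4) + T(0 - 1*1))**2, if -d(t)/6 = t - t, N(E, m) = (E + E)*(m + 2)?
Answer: 2704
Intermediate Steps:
N(E, m) = 2*E*(2 + m) (N(E, m) = (2*E)*(2 + m) = 2*E*(2 + m))
d(t) = 0 (d(t) = -6*(t - t) = -6*0 = 0)
T(D) = 64 + 4*D**2 + 16*D (T(D) = 32 + 4*(D*D + 2*2*(2 + D)) = 32 + 4*(D**2 + (8 + 4*D)) = 32 + 4*(8 + D**2 + 4*D) = 32 + (32 + 4*D**2 + 16*D) = 64 + 4*D**2 + 16*D)
(d(4) + T(0 - 1*1))**2 = (0 + (64 + 4*(0 - 1*1)**2 + 16*(0 - 1*1)))**2 = (0 + (64 + 4*(0 - 1)**2 + 16*(0 - 1)))**2 = (0 + (64 + 4*(-1)**2 + 16*(-1)))**2 = (0 + (64 + 4*1 - 16))**2 = (0 + (64 + 4 - 16))**2 = (0 + 52)**2 = 52**2 = 2704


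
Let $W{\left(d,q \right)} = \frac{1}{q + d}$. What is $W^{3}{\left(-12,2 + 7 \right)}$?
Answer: $- \frac{1}{27} \approx -0.037037$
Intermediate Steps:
$W{\left(d,q \right)} = \frac{1}{d + q}$
$W^{3}{\left(-12,2 + 7 \right)} = \left(\frac{1}{-12 + \left(2 + 7\right)}\right)^{3} = \left(\frac{1}{-12 + 9}\right)^{3} = \left(\frac{1}{-3}\right)^{3} = \left(- \frac{1}{3}\right)^{3} = - \frac{1}{27}$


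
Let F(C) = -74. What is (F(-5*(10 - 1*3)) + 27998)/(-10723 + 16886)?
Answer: 27924/6163 ≈ 4.5309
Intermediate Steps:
(F(-5*(10 - 1*3)) + 27998)/(-10723 + 16886) = (-74 + 27998)/(-10723 + 16886) = 27924/6163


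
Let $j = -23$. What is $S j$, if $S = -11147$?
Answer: $256381$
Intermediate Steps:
$S j = \left(-11147\right) \left(-23\right) = 256381$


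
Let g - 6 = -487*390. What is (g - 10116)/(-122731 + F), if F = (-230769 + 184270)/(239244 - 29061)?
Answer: 5255625915/3224502034 ≈ 1.6299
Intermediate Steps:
g = -189924 (g = 6 - 487*390 = 6 - 1*189930 = 6 - 189930 = -189924)
F = -46499/210183 ≈ -0.22123
(g - 10116)/(-122731 + F) = (-189924 - 10116)/(-122731 - 46499/210183) = -200040/(-25796016272/210183) = -200040*(-210183/25796016272) = 5255625915/3224502034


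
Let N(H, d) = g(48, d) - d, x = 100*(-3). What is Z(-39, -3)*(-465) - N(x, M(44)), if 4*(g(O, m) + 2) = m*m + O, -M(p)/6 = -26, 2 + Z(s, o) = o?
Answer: -3613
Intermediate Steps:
Z(s, o) = -2 + o
M(p) = 156 (M(p) = -6*(-26) = 156)
x = -300
g(O, m) = -2 + O/4 + m²/4 (g(O, m) = -2 + (m*m + O)/4 = -2 + (m² + O)/4 = -2 + (O + m²)/4 = -2 + (O/4 + m²/4) = -2 + O/4 + m²/4)
N(H, d) = 10 - d + d²/4 (N(H, d) = (-2 + (¼)*48 + d²/4) - d = (-2 + 12 + d²/4) - d = (10 + d²/4) - d = 10 - d + d²/4)
Z(-39, -3)*(-465) - N(x, M(44)) = (-2 - 3)*(-465) - (10 - 1*156 + (¼)*156²) = -5*(-465) - (10 - 156 + (¼)*24336) = 2325 - (10 - 156 + 6084) = 2325 - 1*5938 = 2325 - 5938 = -3613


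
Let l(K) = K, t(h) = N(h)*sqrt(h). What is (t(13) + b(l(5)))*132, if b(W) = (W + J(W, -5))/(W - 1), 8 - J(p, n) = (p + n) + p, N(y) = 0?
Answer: 264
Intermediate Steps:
t(h) = 0 (t(h) = 0*sqrt(h) = 0)
J(p, n) = 8 - n - 2*p (J(p, n) = 8 - ((p + n) + p) = 8 - ((n + p) + p) = 8 - (n + 2*p) = 8 + (-n - 2*p) = 8 - n - 2*p)
b(W) = (13 - W)/(-1 + W) (b(W) = (W + (8 - 1*(-5) - 2*W))/(W - 1) = (W + (8 + 5 - 2*W))/(-1 + W) = (W + (13 - 2*W))/(-1 + W) = (13 - W)/(-1 + W))
(t(13) + b(l(5)))*132 = (0 + (13 - 1*5)/(-1 + 5))*132 = (0 + (13 - 5)/4)*132 = (0 + (1/4)*8)*132 = (0 + 2)*132 = 2*132 = 264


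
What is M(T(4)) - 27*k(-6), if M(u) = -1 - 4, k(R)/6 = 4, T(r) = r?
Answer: -653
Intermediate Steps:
k(R) = 24 (k(R) = 6*4 = 24)
M(u) = -5
M(T(4)) - 27*k(-6) = -5 - 27*24 = -5 - 648 = -653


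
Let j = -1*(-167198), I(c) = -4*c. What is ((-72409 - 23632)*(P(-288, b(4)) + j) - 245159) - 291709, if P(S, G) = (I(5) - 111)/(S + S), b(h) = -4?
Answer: -9249650973307/576 ≈ -1.6058e+10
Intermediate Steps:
j = 167198
P(S, G) = -131/(2*S) (P(S, G) = (-4*5 - 111)/(S + S) = (-20 - 111)/((2*S)) = -131/(2*S))
((-72409 - 23632)*(P(-288, b(4)) + j) - 245159) - 291709 = ((-72409 - 23632)*(-131/2/(-288) + 167198) - 245159) - 291709 = (-96041*(-131/2*(-1/288) + 167198) - 245159) - 291709 = (-96041*(131/576 + 167198) - 245159) - 291709 = (-96041*96306179/576 - 245159) - 291709 = (-9249341737339/576 - 245159) - 291709 = -9249482948923/576 - 291709 = -9249650973307/576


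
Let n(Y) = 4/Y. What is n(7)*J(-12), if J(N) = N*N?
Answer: 576/7 ≈ 82.286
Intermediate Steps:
J(N) = N²
n(7)*J(-12) = (4/7)*(-12)² = (4*(⅐))*144 = (4/7)*144 = 576/7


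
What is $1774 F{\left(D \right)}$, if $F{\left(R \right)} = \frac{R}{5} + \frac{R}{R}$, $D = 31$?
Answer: $\frac{63864}{5} \approx 12773.0$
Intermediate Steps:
$F{\left(R \right)} = 1 + \frac{R}{5}$ ($F{\left(R \right)} = R \frac{1}{5} + 1 = \frac{R}{5} + 1 = 1 + \frac{R}{5}$)
$1774 F{\left(D \right)} = 1774 \left(1 + \frac{1}{5} \cdot 31\right) = 1774 \left(1 + \frac{31}{5}\right) = 1774 \cdot \frac{36}{5} = \frac{63864}{5}$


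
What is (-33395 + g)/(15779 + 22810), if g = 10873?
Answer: -22522/38589 ≈ -0.58364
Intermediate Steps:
(-33395 + g)/(15779 + 22810) = (-33395 + 10873)/(15779 + 22810) = -22522/38589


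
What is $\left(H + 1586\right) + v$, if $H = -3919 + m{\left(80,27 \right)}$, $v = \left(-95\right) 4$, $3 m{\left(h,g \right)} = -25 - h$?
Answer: $-2748$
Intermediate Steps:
$m{\left(h,g \right)} = - \frac{25}{3} - \frac{h}{3}$ ($m{\left(h,g \right)} = \frac{-25 - h}{3} = - \frac{25}{3} - \frac{h}{3}$)
$v = -380$
$H = -3954$ ($H = -3919 - 35 = -3954$)
$\left(H + 1586\right) + v = \left(-3954 + 1586\right) - 380 = -2368 - 380 = -2748$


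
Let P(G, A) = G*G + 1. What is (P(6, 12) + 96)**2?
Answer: 17689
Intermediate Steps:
P(G, A) = 1 + G**2 (P(G, A) = G**2 + 1 = 1 + G**2)
(P(6, 12) + 96)**2 = ((1 + 6**2) + 96)**2 = ((1 + 36) + 96)**2 = (37 + 96)**2 = 133**2 = 17689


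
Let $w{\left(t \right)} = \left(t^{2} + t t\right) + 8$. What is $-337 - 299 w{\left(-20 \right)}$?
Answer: $-241929$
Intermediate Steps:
$w{\left(t \right)} = 8 + 2 t^{2}$ ($w{\left(t \right)} = \left(t^{2} + t^{2}\right) + 8 = 2 t^{2} + 8 = 8 + 2 t^{2}$)
$-337 - 299 w{\left(-20 \right)} = -337 - 299 \left(8 + 2 \left(-20\right)^{2}\right) = -337 - 299 \left(8 + 2 \cdot 400\right) = -337 - 299 \left(8 + 800\right) = -337 - 241592 = -241929$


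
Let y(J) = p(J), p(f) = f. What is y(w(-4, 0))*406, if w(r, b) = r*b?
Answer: 0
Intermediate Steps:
w(r, b) = b*r
y(J) = J
y(w(-4, 0))*406 = (0*(-4))*406 = 0*406 = 0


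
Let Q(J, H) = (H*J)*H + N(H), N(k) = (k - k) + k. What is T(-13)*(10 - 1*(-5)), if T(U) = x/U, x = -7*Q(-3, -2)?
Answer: -1470/13 ≈ -113.08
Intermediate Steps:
N(k) = k (N(k) = 0 + k = k)
Q(J, H) = H + J*H**2 (Q(J, H) = (H*J)*H + H = J*H**2 + H = H + J*H**2)
x = 98 (x = -(-14)*(1 - 2*(-3)) = -(-14)*(1 + 6) = -(-14)*7 = -7*(-14) = 98)
T(U) = 98/U
T(-13)*(10 - 1*(-5)) = (98/(-13))*(10 - 1*(-5)) = (98*(-1/13))*(10 + 5) = -98/13*15 = -1470/13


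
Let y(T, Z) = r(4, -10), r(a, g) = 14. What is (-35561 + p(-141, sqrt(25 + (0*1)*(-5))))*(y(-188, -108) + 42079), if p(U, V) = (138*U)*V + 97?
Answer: -5588014122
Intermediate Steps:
y(T, Z) = 14
p(U, V) = 97 + 138*U*V (p(U, V) = 138*U*V + 97 = 97 + 138*U*V)
(-35561 + p(-141, sqrt(25 + (0*1)*(-5))))*(y(-188, -108) + 42079) = (-35561 + (97 + 138*(-141)*sqrt(25 + (0*1)*(-5))))*(14 + 42079) = (-35561 + (97 + 138*(-141)*sqrt(25 + 0*(-5))))*42093 = (-35561 + (97 + 138*(-141)*sqrt(25 + 0)))*42093 = (-35561 + (97 + 138*(-141)*sqrt(25)))*42093 = (-35561 + (97 + 138*(-141)*5))*42093 = (-35561 + (97 - 97290))*42093 = (-35561 - 97193)*42093 = -132754*42093 = -5588014122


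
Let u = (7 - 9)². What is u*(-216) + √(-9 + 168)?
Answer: -864 + √159 ≈ -851.39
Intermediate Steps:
u = 4 (u = (-2)² = 4)
u*(-216) + √(-9 + 168) = 4*(-216) + √(-9 + 168) = -864 + √159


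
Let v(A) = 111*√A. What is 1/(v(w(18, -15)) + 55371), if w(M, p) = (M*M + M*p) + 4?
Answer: 18457/1021744341 - 37*√58/1021744341 ≈ 1.7788e-5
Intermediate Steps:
w(M, p) = 4 + M² + M*p (w(M, p) = (M² + M*p) + 4 = 4 + M² + M*p)
1/(v(w(18, -15)) + 55371) = 1/(111*√(4 + 18² + 18*(-15)) + 55371) = 1/(111*√(4 + 324 - 270) + 55371) = 1/(111*√58 + 55371) = 1/(55371 + 111*√58)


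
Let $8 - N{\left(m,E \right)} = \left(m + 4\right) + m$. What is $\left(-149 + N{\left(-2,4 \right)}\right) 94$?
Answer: $-13254$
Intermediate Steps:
$N{\left(m,E \right)} = 4 - 2 m$ ($N{\left(m,E \right)} = 8 - \left(\left(m + 4\right) + m\right) = 8 - \left(\left(4 + m\right) + m\right) = 8 - \left(4 + 2 m\right) = 4 - 2 m$)
$\left(-149 + N{\left(-2,4 \right)}\right) 94 = \left(-149 + \left(4 - -4\right)\right) 94 = \left(-149 + \left(4 + 4\right)\right) 94 = \left(-149 + 8\right) 94 = \left(-141\right) 94 = -13254$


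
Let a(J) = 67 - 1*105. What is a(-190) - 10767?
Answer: -10805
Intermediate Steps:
a(J) = -38 (a(J) = 67 - 105 = -38)
a(-190) - 10767 = -38 - 10767 = -10805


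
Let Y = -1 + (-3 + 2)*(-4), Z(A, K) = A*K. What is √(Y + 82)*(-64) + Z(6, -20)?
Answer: -120 - 64*√85 ≈ -710.05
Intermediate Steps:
Y = 3 (Y = -1 - 1*(-4) = -1 + 4 = 3)
√(Y + 82)*(-64) + Z(6, -20) = √(3 + 82)*(-64) + 6*(-20) = √85*(-64) - 120 = -64*√85 - 120 = -120 - 64*√85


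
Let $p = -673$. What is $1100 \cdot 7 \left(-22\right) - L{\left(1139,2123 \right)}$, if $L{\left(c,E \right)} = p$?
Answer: $-168727$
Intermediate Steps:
$L{\left(c,E \right)} = -673$
$1100 \cdot 7 \left(-22\right) - L{\left(1139,2123 \right)} = 1100 \cdot 7 \left(-22\right) - -673 = 1100 \left(-154\right) + 673 = -169400 + 673 = -168727$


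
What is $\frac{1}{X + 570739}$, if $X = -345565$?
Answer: $\frac{1}{225174} \approx 4.441 \cdot 10^{-6}$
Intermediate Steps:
$\frac{1}{X + 570739} = \frac{1}{-345565 + 570739} = \frac{1}{225174}$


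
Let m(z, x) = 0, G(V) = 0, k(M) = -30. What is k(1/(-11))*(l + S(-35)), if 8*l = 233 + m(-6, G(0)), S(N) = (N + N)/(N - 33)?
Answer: -61515/68 ≈ -904.63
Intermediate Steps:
S(N) = 2*N/(-33 + N) (S(N) = (2*N)/(-33 + N) = 2*N/(-33 + N))
l = 233/8 (l = (233 + 0)/8 = (⅛)*233 = 233/8 ≈ 29.125)
k(1/(-11))*(l + S(-35)) = -30*(233/8 + 2*(-35)/(-33 - 35)) = -30*(233/8 + 2*(-35)/(-68)) = -30*(233/8 + 2*(-35)*(-1/68)) = -30*(233/8 + 35/34) = -30*4101/136 = -61515/68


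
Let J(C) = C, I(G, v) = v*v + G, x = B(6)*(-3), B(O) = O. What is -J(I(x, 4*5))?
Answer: -382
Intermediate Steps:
x = -18 (x = 6*(-3) = -18)
I(G, v) = G + v**2 (I(G, v) = v**2 + G = G + v**2)
-J(I(x, 4*5)) = -(-18 + (4*5)**2) = -(-18 + 20**2) = -(-18 + 400) = -1*382 = -382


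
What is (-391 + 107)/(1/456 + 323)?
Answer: -129504/147289 ≈ -0.87925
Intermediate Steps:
(-391 + 107)/(1/456 + 323) = -284/(1/456 + 323) = -284/147289/456 = -284*456/147289 = -129504/147289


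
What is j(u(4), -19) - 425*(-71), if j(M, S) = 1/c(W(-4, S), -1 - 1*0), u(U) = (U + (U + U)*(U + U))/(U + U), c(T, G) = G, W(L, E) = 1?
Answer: 30174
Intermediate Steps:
u(U) = (U + 4*U**2)/(2*U) (u(U) = (U + (2*U)*(2*U))/((2*U)) = (U + 4*U**2)*(1/(2*U)) = (U + 4*U**2)/(2*U))
j(M, S) = -1 (j(M, S) = 1/(-1 - 1*0) = 1/(-1 + 0) = 1/(-1) = -1)
j(u(4), -19) - 425*(-71) = -1 - 425*(-71) = -1 + 30175 = 30174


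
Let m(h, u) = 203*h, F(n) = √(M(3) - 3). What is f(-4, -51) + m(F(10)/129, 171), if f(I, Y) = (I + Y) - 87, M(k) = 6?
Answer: -142 + 203*√3/129 ≈ -139.27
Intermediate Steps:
F(n) = √3 (F(n) = √(6 - 3) = √3)
f(I, Y) = -87 + I + Y
f(-4, -51) + m(F(10)/129, 171) = (-87 - 4 - 51) + 203*(√3/129) = -142 + 203*(√3*(1/129)) = -142 + 203*(√3/129) = -142 + 203*√3/129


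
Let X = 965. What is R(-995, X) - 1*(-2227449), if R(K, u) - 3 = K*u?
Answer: 1267277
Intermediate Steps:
R(K, u) = 3 + K*u
R(-995, X) - 1*(-2227449) = (3 - 995*965) - 1*(-2227449) = (3 - 960175) + 2227449 = -960172 + 2227449 = 1267277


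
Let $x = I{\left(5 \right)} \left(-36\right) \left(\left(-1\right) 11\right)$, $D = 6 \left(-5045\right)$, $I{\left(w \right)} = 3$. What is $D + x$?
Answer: $-29082$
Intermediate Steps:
$D = -30270$
$x = 1188$ ($x = 3 \left(-36\right) \left(\left(-1\right) 11\right) = \left(-108\right) \left(-11\right) = 1188$)
$D + x = -30270 + 1188 = -29082$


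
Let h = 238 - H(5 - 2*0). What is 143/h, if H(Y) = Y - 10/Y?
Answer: 143/235 ≈ 0.60851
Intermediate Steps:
H(Y) = Y - 10/Y
h = 235 (h = 238 - ((5 - 2*0) - 10/(5 - 2*0)) = 238 - ((5 + 0) - 10/(5 + 0)) = 238 - (5 - 10/5) = 238 - (5 - 10*⅕) = 238 - (5 - 2) = 238 - 1*3 = 238 - 3 = 235)
143/h = 143/235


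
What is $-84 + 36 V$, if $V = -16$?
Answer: $-660$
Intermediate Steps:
$-84 + 36 V = -84 + 36 \left(-16\right) = -84 - 576 = -660$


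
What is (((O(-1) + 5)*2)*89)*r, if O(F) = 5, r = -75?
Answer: -133500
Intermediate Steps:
(((O(-1) + 5)*2)*89)*r = (((5 + 5)*2)*89)*(-75) = ((10*2)*89)*(-75) = (20*89)*(-75) = 1780*(-75) = -133500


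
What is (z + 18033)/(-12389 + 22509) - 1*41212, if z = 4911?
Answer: -52130312/1265 ≈ -41210.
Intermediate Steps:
(z + 18033)/(-12389 + 22509) - 1*41212 = (4911 + 18033)/(-12389 + 22509) - 1*41212 = 22944/10120 - 41212 = 22944*(1/10120) - 41212 = 2868/1265 - 41212 = -52130312/1265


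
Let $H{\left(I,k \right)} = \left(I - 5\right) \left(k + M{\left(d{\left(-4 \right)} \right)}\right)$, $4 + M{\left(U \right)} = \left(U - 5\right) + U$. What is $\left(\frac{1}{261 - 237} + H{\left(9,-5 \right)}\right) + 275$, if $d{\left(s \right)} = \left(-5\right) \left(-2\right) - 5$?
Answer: $\frac{6217}{24} \approx 259.04$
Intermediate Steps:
$d{\left(s \right)} = 5$ ($d{\left(s \right)} = 10 - 5 = 5$)
$M{\left(U \right)} = -9 + 2 U$ ($M{\left(U \right)} = -4 + \left(\left(U - 5\right) + U\right) = -4 + \left(\left(-5 + U\right) + U\right) = -4 + \left(-5 + 2 U\right) = -9 + 2 U$)
$H{\left(I,k \right)} = \left(1 + k\right) \left(-5 + I\right)$ ($H{\left(I,k \right)} = \left(I - 5\right) \left(k + \left(-9 + 2 \cdot 5\right)\right) = \left(-5 + I\right) \left(k + \left(-9 + 10\right)\right) = \left(-5 + I\right) \left(k + 1\right) = \left(-5 + I\right) \left(1 + k\right) = \left(1 + k\right) \left(-5 + I\right)$)
$\left(\frac{1}{261 - 237} + H{\left(9,-5 \right)}\right) + 275 = \left(\frac{1}{261 - 237} + \left(-5 + 9 - -25 + 9 \left(-5\right)\right)\right) + 275 = \left(\frac{1}{24} + \left(-5 + 9 + 25 - 45\right)\right) + 275 = \left(\frac{1}{24} - 16\right) + 275 = - \frac{383}{24} + 275 = \frac{6217}{24}$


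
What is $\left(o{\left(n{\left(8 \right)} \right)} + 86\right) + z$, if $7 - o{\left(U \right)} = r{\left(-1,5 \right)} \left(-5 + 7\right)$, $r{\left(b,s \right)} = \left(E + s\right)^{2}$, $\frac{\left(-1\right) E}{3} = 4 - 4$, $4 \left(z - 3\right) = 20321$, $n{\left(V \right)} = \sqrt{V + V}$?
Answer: $\frac{20505}{4} \approx 5126.3$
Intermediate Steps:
$n{\left(V \right)} = \sqrt{2} \sqrt{V}$ ($n{\left(V \right)} = \sqrt{2 V} = \sqrt{2} \sqrt{V}$)
$z = \frac{20333}{4}$ ($z = 3 + \frac{1}{4} \cdot 20321 = 3 + \frac{20321}{4} = \frac{20333}{4} \approx 5083.3$)
$E = 0$ ($E = - 3 \left(4 - 4\right) = \left(-3\right) 0 = 0$)
$r{\left(b,s \right)} = s^{2}$ ($r{\left(b,s \right)} = \left(0 + s\right)^{2} = s^{2}$)
$o{\left(U \right)} = -43$ ($o{\left(U \right)} = 7 - 5^{2} \left(-5 + 7\right) = 7 - 25 \cdot 2 = 7 - 50 = -43$)
$\left(o{\left(n{\left(8 \right)} \right)} + 86\right) + z = \left(-43 + 86\right) + \frac{20333}{4} = 43 + \frac{20333}{4} = \frac{20505}{4}$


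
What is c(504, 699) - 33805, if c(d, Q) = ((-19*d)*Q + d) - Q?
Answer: -6727624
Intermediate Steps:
c(d, Q) = d - Q - 19*Q*d (c(d, Q) = (-19*Q*d + d) - Q = (d - 19*Q*d) - Q = d - Q - 19*Q*d)
c(504, 699) - 33805 = (504 - 1*699 - 19*699*504) - 33805 = (504 - 699 - 6693624) - 33805 = -6693819 - 33805 = -6727624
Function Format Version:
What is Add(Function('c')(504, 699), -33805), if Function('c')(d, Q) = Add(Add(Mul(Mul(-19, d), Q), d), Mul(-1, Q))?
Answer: -6727624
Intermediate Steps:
Function('c')(d, Q) = Add(d, Mul(-1, Q), Mul(-19, Q, d)) (Function('c')(d, Q) = Add(Add(Mul(-19, Q, d), d), Mul(-1, Q)) = Add(Add(d, Mul(-19, Q, d)), Mul(-1, Q)) = Add(d, Mul(-1, Q), Mul(-19, Q, d)))
Add(Function('c')(504, 699), -33805) = Add(Add(504, Mul(-1, 699), Mul(-19, 699, 504)), -33805) = Add(Add(504, -699, -6693624), -33805) = Add(-6693819, -33805) = -6727624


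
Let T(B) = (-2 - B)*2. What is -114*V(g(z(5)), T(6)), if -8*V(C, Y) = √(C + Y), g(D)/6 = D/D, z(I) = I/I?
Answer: 57*I*√10/4 ≈ 45.062*I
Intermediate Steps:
T(B) = -4 - 2*B
z(I) = 1
g(D) = 6 (g(D) = 6*(D/D) = 6*1 = 6)
V(C, Y) = -√(C + Y)/8
-114*V(g(z(5)), T(6)) = -(-57)*√(6 + (-4 - 2*6))/4 = -(-57)*√(6 + (-4 - 12))/4 = -(-57)*√(6 - 16)/4 = -(-57)*√(-10)/4 = -(-57)*I*√10/4 = 57*I*√10/4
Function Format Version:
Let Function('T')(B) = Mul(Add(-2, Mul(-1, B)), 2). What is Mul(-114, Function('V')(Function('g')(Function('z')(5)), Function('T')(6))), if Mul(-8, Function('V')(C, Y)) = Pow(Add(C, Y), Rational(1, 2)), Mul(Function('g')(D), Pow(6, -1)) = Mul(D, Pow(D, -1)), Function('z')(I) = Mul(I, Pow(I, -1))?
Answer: Mul(Rational(57, 4), I, Pow(10, Rational(1, 2))) ≈ Mul(45.062, I)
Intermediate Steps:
Function('T')(B) = Add(-4, Mul(-2, B))
Function('z')(I) = 1
Function('g')(D) = 6 (Function('g')(D) = Mul(6, Mul(D, Pow(D, -1))) = Mul(6, 1) = 6)
Function('V')(C, Y) = Mul(Rational(-1, 8), Pow(Add(C, Y), Rational(1, 2)))
Mul(-114, Function('V')(Function('g')(Function('z')(5)), Function('T')(6))) = Mul(-114, Mul(Rational(-1, 8), Pow(Add(6, Add(-4, Mul(-2, 6))), Rational(1, 2)))) = Mul(-114, Mul(Rational(-1, 8), Pow(Add(6, Add(-4, -12)), Rational(1, 2)))) = Mul(-114, Mul(Rational(-1, 8), Pow(Add(6, -16), Rational(1, 2)))) = Mul(-114, Mul(Rational(-1, 8), Pow(-10, Rational(1, 2)))) = Mul(-114, Mul(Rational(-1, 8), Mul(I, Pow(10, Rational(1, 2))))) = Mul(-114, Mul(Rational(-1, 8), I, Pow(10, Rational(1, 2)))) = Mul(Rational(57, 4), I, Pow(10, Rational(1, 2)))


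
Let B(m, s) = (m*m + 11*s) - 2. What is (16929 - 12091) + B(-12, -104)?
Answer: 3836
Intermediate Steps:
B(m, s) = -2 + m² + 11*s (B(m, s) = (m² + 11*s) - 2 = -2 + m² + 11*s)
(16929 - 12091) + B(-12, -104) = (16929 - 12091) + (-2 + (-12)² + 11*(-104)) = 4838 + (-2 + 144 - 1144) = 4838 - 1002 = 3836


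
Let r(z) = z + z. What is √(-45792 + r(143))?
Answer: I*√45506 ≈ 213.32*I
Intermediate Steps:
r(z) = 2*z
√(-45792 + r(143)) = √(-45792 + 2*143) = √(-45792 + 286) = √(-45506) = I*√45506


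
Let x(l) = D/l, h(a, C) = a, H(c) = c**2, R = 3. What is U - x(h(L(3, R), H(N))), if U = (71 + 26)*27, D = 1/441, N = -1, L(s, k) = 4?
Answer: 4619915/1764 ≈ 2619.0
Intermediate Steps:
D = 1/441 ≈ 0.0022676
x(l) = 1/(441*l)
U = 2619 (U = 97*27 = 2619)
U - x(h(L(3, R), H(N))) = 2619 - 1/(441*4) = 2619 - 1*1/1764 = 2619 - 1/1764 = 4619915/1764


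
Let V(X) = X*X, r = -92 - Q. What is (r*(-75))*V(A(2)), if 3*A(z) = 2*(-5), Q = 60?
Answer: 380000/3 ≈ 1.2667e+5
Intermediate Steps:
r = -152 (r = -92 - 1*60 = -92 - 60 = -152)
A(z) = -10/3 (A(z) = (2*(-5))/3 = (⅓)*(-10) = -10/3)
V(X) = X²
(r*(-75))*V(A(2)) = (-152*(-75))*(-10/3)² = 11400*(100/9) = 380000/3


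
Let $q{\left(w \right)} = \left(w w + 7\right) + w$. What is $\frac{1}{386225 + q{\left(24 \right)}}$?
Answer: $\frac{1}{386832} \approx 2.5851 \cdot 10^{-6}$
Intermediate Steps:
$q{\left(w \right)} = 7 + w + w^{2}$ ($q{\left(w \right)} = \left(w^{2} + 7\right) + w = \left(7 + w^{2}\right) + w = 7 + w + w^{2}$)
$\frac{1}{386225 + q{\left(24 \right)}} = \frac{1}{386225 + \left(7 + 24 + 24^{2}\right)} = \frac{1}{386225 + \left(7 + 24 + 576\right)} = \frac{1}{386225 + 607} = \frac{1}{386832}$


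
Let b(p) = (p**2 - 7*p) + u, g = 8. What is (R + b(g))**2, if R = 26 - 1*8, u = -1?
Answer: 625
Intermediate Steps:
b(p) = -1 + p**2 - 7*p (b(p) = (p**2 - 7*p) - 1 = -1 + p**2 - 7*p)
R = 18 (R = 26 - 8 = 18)
(R + b(g))**2 = (18 + (-1 + 8**2 - 7*8))**2 = (18 + (-1 + 64 - 56))**2 = (18 + 7)**2 = 25**2 = 625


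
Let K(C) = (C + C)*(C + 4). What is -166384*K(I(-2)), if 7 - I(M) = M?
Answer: -38933856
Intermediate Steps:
I(M) = 7 - M
K(C) = 2*C*(4 + C) (K(C) = (2*C)*(4 + C) = 2*C*(4 + C))
-166384*K(I(-2)) = -332768*(7 - 1*(-2))*(4 + (7 - 1*(-2))) = -332768*(7 + 2)*(4 + (7 + 2)) = -332768*9*(4 + 9) = -332768*9*13 = -166384*234 = -38933856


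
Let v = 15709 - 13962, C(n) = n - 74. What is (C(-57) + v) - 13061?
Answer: -11445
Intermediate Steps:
C(n) = -74 + n
v = 1747
(C(-57) + v) - 13061 = ((-74 - 57) + 1747) - 13061 = (-131 + 1747) - 13061 = 1616 - 13061 = -11445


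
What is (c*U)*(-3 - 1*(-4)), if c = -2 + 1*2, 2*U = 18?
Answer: 0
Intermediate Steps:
U = 9 (U = (1/2)*18 = 9)
c = 0 (c = -2 + 2 = 0)
(c*U)*(-3 - 1*(-4)) = (0*9)*(-3 - 1*(-4)) = 0*(-3 + 4) = 0*1 = 0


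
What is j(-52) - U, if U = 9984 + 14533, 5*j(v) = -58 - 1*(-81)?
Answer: -122562/5 ≈ -24512.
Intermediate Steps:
j(v) = 23/5 (j(v) = (-58 - 1*(-81))/5 = (-58 + 81)/5 = (1/5)*23 = 23/5)
U = 24517
j(-52) - U = 23/5 - 1*24517 = 23/5 - 24517 = -122562/5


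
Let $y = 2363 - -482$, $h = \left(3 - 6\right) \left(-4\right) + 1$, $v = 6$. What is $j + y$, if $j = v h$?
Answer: $2923$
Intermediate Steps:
$h = 13$ ($h = \left(3 - 6\right) \left(-4\right) + 1 = \left(-3\right) \left(-4\right) + 1 = 12 + 1 = 13$)
$y = 2845$ ($y = 2363 + 482 = 2845$)
$j = 78$ ($j = 6 \cdot 13 = 78$)
$j + y = 78 + 2845 = 2923$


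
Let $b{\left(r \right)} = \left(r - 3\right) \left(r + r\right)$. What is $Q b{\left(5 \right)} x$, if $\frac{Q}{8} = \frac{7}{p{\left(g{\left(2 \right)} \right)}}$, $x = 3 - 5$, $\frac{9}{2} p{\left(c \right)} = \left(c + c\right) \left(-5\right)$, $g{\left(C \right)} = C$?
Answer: $504$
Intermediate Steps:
$p{\left(c \right)} = - \frac{20 c}{9}$ ($p{\left(c \right)} = \frac{2 \left(c + c\right) \left(-5\right)}{9} = \frac{2 \cdot 2 c \left(-5\right)}{9} = \frac{2 \left(- 10 c\right)}{9} = - \frac{20 c}{9}$)
$b{\left(r \right)} = 2 r \left(-3 + r\right)$ ($b{\left(r \right)} = \left(-3 + r\right) 2 r = 2 r \left(-3 + r\right)$)
$x = -2$
$Q = - \frac{63}{5}$ ($Q = 8 \frac{7}{\left(- \frac{20}{9}\right) 2} = 8 \frac{7}{- \frac{40}{9}} = 8 \cdot 7 \left(- \frac{9}{40}\right) = 8 \left(- \frac{63}{40}\right) = - \frac{63}{5} \approx -12.6$)
$Q b{\left(5 \right)} x = - \frac{63 \cdot 2 \cdot 5 \left(-3 + 5\right)}{5} \left(-2\right) = - \frac{63 \cdot 2 \cdot 5 \cdot 2}{5} \left(-2\right) = \left(- \frac{63}{5}\right) 20 \left(-2\right) = \left(-252\right) \left(-2\right) = 504$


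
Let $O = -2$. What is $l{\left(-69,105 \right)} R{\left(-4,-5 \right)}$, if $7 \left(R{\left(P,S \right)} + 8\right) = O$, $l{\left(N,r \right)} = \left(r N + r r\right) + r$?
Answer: $-32190$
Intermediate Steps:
$l{\left(N,r \right)} = r + r^{2} + N r$ ($l{\left(N,r \right)} = \left(N r + r^{2}\right) + r = \left(r^{2} + N r\right) + r = r + r^{2} + N r$)
$R{\left(P,S \right)} = - \frac{58}{7}$ ($R{\left(P,S \right)} = -8 + \frac{1}{7} \left(-2\right) = -8 - \frac{2}{7} = - \frac{58}{7}$)
$l{\left(-69,105 \right)} R{\left(-4,-5 \right)} = 105 \left(1 - 69 + 105\right) \left(- \frac{58}{7}\right) = 105 \cdot 37 \left(- \frac{58}{7}\right) = 3885 \left(- \frac{58}{7}\right) = -32190$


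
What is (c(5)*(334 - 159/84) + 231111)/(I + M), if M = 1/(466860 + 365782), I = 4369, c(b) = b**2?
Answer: 2790842378143/50929380586 ≈ 54.798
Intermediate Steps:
M = 1/832642 ≈ 1.2010e-6
(c(5)*(334 - 159/84) + 231111)/(I + M) = (5**2*(334 - 159/84) + 231111)/(4369 + 1/832642) = (25*(334 - 159*1/84) + 231111)/(3637812899/832642) = (25*(334 - 53/28) + 231111)*(832642/3637812899) = (25*(9299/28) + 231111)*(832642/3637812899) = (232475/28 + 231111)*(832642/3637812899) = (6703583/28)*(832642/3637812899) = 2790842378143/50929380586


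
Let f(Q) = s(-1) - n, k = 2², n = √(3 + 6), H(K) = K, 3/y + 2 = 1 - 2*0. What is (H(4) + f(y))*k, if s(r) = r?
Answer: 0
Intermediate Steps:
y = -3 (y = 3/(-2 + (1 - 2*0)) = 3/(-2 + (1 + 0)) = 3/(-2 + 1) = 3/(-1) = 3*(-1) = -3)
n = 3 (n = √9 = 3)
k = 4
f(Q) = -4 (f(Q) = -1 - 1*3 = -1 - 3 = -4)
(H(4) + f(y))*k = (4 - 4)*4 = 0*4 = 0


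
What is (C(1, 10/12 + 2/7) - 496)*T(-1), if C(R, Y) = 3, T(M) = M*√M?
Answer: 493*I ≈ 493.0*I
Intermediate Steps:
T(M) = M^(3/2)
(C(1, 10/12 + 2/7) - 496)*T(-1) = (3 - 496)*(-1)^(3/2) = -(-493)*I = 493*I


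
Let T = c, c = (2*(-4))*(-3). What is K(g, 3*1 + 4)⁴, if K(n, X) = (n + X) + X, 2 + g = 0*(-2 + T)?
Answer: 20736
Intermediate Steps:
c = 24 (c = -8*(-3) = 24)
T = 24
g = -2 (g = -2 + 0*(-2 + 24) = -2 + 0*22 = -2 + 0 = -2)
K(n, X) = n + 2*X (K(n, X) = (X + n) + X = n + 2*X)
K(g, 3*1 + 4)⁴ = (-2 + 2*(3*1 + 4))⁴ = (-2 + 2*(3 + 4))⁴ = (-2 + 2*7)⁴ = (-2 + 14)⁴ = 12⁴ = 20736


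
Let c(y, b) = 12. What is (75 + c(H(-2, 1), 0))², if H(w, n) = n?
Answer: 7569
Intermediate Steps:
(75 + c(H(-2, 1), 0))² = (75 + 12)² = 87² = 7569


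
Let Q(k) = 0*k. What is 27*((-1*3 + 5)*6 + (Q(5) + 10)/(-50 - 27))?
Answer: 24678/77 ≈ 320.49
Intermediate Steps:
Q(k) = 0
27*((-1*3 + 5)*6 + (Q(5) + 10)/(-50 - 27)) = 27*((-1*3 + 5)*6 + (0 + 10)/(-50 - 27)) = 27*((-3 + 5)*6 + 10/(-77)) = 27*(2*6 + 10*(-1/77)) = 27*(12 - 10/77) = 27*(914/77) = 24678/77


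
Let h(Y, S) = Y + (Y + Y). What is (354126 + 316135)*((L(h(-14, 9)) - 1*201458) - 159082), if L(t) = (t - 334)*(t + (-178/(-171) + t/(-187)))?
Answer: -7399160489021404/31977 ≈ -2.3139e+11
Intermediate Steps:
h(Y, S) = 3*Y (h(Y, S) = Y + 2*Y = 3*Y)
L(t) = (-334 + t)*(178/171 + 186*t/187) (L(t) = (-334 + t)*(t + (-178*(-1/171) + t*(-1/187))) = (-334 + t)*(t + (178/171 - t/187)) = (-334 + t)*(178/171 + 186*t/187))
(354126 + 316135)*((L(h(-14, 9)) - 1*201458) - 159082) = (354126 + 316135)*(((-59452/171 - 10589918*(-14)/10659 + 186*(3*(-14))**2/187) - 1*201458) - 159082) = 670261*(((-59452/171 - 10589918/31977*(-42) + (186/187)*(-42)**2) - 201458) - 159082) = 670261*(((-59452/171 + 148258852/10659 + (186/187)*1764) - 201458) - 159082) = 670261*(((-59452/171 + 148258852/10659 + 328104/187) - 201458) - 159082) = 670261*((489764816/31977 - 201458) - 159082) = 670261*(-5952257650/31977 - 159082) = 670261*(-11039222764/31977) = -7399160489021404/31977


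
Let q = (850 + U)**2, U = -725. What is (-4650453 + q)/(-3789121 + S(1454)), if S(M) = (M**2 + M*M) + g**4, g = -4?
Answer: -4634828/439367 ≈ -10.549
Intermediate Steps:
S(M) = 256 + 2*M**2 (S(M) = (M**2 + M*M) + (-4)**4 = (M**2 + M**2) + 256 = 2*M**2 + 256 = 256 + 2*M**2)
q = 15625 (q = (850 - 725)**2 = 125**2 = 15625)
(-4650453 + q)/(-3789121 + S(1454)) = (-4650453 + 15625)/(-3789121 + (256 + 2*1454**2)) = -4634828/(-3789121 + (256 + 2*2114116)) = -4634828/(-3789121 + (256 + 4228232)) = -4634828/(-3789121 + 4228488) = -4634828/439367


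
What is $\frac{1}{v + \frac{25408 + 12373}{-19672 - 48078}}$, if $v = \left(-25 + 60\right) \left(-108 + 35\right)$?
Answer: $- \frac{67750}{173139031} \approx -0.0003913$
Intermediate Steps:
$v = -2555$ ($v = 35 \left(-73\right) = -2555$)
$\frac{1}{v + \frac{25408 + 12373}{-19672 - 48078}} = \frac{1}{-2555 + \frac{25408 + 12373}{-19672 - 48078}} = \frac{1}{-2555 + \frac{37781}{-67750}} = \frac{1}{-2555 + 37781 \left(- \frac{1}{67750}\right)} = \frac{1}{-2555 - \frac{37781}{67750}} = \frac{1}{- \frac{173139031}{67750}} = - \frac{67750}{173139031}$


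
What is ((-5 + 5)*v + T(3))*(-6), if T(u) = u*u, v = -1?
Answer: -54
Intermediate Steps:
T(u) = u**2
((-5 + 5)*v + T(3))*(-6) = ((-5 + 5)*(-1) + 3**2)*(-6) = (0*(-1) + 9)*(-6) = (0 + 9)*(-6) = 9*(-6) = -54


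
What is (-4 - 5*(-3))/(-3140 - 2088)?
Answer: -11/5228 ≈ -0.0021041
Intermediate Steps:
(-4 - 5*(-3))/(-3140 - 2088) = (-4 + 15)/(-5228) = 11*(-1/5228) = -11/5228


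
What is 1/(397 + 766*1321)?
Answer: 1/1012283 ≈ 9.8787e-7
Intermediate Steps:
1/(397 + 766*1321) = 1/(397 + 1011886) = 1/1012283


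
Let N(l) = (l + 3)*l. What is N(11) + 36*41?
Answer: 1630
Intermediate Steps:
N(l) = l*(3 + l) (N(l) = (3 + l)*l = l*(3 + l))
N(11) + 36*41 = 11*(3 + 11) + 36*41 = 11*14 + 1476 = 154 + 1476 = 1630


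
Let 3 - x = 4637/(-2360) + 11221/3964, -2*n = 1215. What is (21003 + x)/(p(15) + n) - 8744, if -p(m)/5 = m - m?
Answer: -4157524104079/473598900 ≈ -8778.6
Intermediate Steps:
n = -1215/2 (n = -½*1215 = -1215/2 ≈ -607.50)
x = 4991157/2338760 (x = 3 - (4637/(-2360) + 11221/3964) = 3 - (4637*(-1/2360) + 11221*(1/3964)) = 3 - (-4637/2360 + 11221/3964) = 3 - 1*2025123/2338760 = 3 - 2025123/2338760 = 4991157/2338760 ≈ 2.1341)
p(m) = 0 (p(m) = -5*(m - m) = -5*0 = 0)
(21003 + x)/(p(15) + n) - 8744 = (21003 + 4991157/2338760)/(0 - 1215/2) - 8744 = 49125967437/(2338760*(-1215/2)) - 8744 = (49125967437/2338760)*(-2/1215) - 8744 = -16375322479/473598900 - 8744 = -4157524104079/473598900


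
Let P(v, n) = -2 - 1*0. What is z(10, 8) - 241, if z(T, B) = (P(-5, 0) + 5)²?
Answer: -232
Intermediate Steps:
P(v, n) = -2 (P(v, n) = -2 + 0 = -2)
z(T, B) = 9 (z(T, B) = (-2 + 5)² = 3² = 9)
z(10, 8) - 241 = 9 - 241 = -232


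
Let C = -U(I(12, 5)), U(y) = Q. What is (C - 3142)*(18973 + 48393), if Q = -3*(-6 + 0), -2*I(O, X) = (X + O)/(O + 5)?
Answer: -212876560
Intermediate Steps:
I(O, X) = -(O + X)/(2*(5 + O)) (I(O, X) = -(X + O)/(2*(O + 5)) = -(O + X)/(2*(5 + O)))
Q = 18 (Q = -3*(-6) = 18)
U(y) = 18
C = -18 (C = -1*18 = -18)
(C - 3142)*(18973 + 48393) = (-18 - 3142)*(18973 + 48393) = -3160*67366 = -212876560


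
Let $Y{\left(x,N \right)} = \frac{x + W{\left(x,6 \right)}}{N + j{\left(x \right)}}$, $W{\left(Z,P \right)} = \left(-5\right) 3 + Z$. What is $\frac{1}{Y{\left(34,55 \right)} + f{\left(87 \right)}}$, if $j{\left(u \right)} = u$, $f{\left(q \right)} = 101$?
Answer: $\frac{89}{9042} \approx 0.009843$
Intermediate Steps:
$W{\left(Z,P \right)} = -15 + Z$
$Y{\left(x,N \right)} = \frac{-15 + 2 x}{N + x}$ ($Y{\left(x,N \right)} = \frac{x + \left(-15 + x\right)}{N + x} = \frac{-15 + 2 x}{N + x}$)
$\frac{1}{Y{\left(34,55 \right)} + f{\left(87 \right)}} = \frac{1}{\frac{-15 + 2 \cdot 34}{55 + 34} + 101} = \frac{1}{\frac{-15 + 68}{89} + 101} = \frac{1}{\frac{1}{89} \cdot 53 + 101} = \frac{1}{\frac{53}{89} + 101} = \frac{1}{\frac{9042}{89}} = \frac{89}{9042}$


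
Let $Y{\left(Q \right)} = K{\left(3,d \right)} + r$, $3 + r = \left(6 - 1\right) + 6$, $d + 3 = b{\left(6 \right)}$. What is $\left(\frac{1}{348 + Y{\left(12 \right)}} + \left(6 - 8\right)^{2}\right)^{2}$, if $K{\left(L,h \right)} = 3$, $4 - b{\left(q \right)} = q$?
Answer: $\frac{2064969}{128881} \approx 16.022$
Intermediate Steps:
$b{\left(q \right)} = 4 - q$
$d = -5$ ($d = -3 + \left(4 - 6\right) = -3 - 2 = -5$)
$r = 8$ ($r = -3 + \left(\left(6 - 1\right) + 6\right) = -3 + \left(5 + 6\right) = -3 + 11 = 8$)
$Y{\left(Q \right)} = 11$ ($Y{\left(Q \right)} = 3 + 8 = 11$)
$\left(\frac{1}{348 + Y{\left(12 \right)}} + \left(6 - 8\right)^{2}\right)^{2} = \left(\frac{1}{348 + 11} + \left(6 - 8\right)^{2}\right)^{2} = \left(\frac{1}{359} + \left(-2\right)^{2}\right)^{2} = \left(\frac{1}{359} + 4\right)^{2} = \left(\frac{1437}{359}\right)^{2} = \frac{2064969}{128881}$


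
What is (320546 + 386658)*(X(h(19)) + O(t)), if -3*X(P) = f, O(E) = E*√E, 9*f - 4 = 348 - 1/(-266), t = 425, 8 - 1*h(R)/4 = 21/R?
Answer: -11036272022/1197 + 1502808500*√17 ≈ 6.1870e+9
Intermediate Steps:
h(R) = 32 - 84/R
f = 31211/798 (f = 4/9 + (348 - 1/(-266))/9 = 4/9 + (348 - 1*(-1/266))/9 = 4/9 + (348 + 1/266)/9 = 4/9 + (⅑)*(92569/266) = 4/9 + 92569/2394 = 31211/798 ≈ 39.112)
O(E) = E^(3/2)
X(P) = -31211/2394 (X(P) = -⅓*31211/798 = -31211/2394)
(320546 + 386658)*(X(h(19)) + O(t)) = (320546 + 386658)*(-31211/2394 + 425^(3/2)) = 707204*(-31211/2394 + 2125*√17) = -11036272022/1197 + 1502808500*√17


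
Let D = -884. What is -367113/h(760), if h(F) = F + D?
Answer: 367113/124 ≈ 2960.6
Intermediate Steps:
h(F) = -884 + F (h(F) = F - 884 = -884 + F)
-367113/h(760) = -367113/(-884 + 760) = -367113/(-124) = -367113*(-1/124) = 367113/124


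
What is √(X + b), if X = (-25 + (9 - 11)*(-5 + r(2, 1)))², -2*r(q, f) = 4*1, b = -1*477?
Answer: 2*I*√89 ≈ 18.868*I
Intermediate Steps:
b = -477
r(q, f) = -2
X = 121 (X = (-25 + (9 - 11)*(-5 - 2))² = (-25 - 2*(-7))² = (-25 + 14)² = (-11)² = 121)
√(X + b) = √(121 - 477) = √(-356) = 2*I*√89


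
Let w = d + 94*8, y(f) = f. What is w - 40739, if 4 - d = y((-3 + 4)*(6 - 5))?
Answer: -39984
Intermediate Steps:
d = 3 (d = 4 - (-3 + 4)*(6 - 5) = 4 - 1 = 3)
w = 755 (w = 3 + 94*8 = 3 + 752 = 755)
w - 40739 = 755 - 40739 = -39984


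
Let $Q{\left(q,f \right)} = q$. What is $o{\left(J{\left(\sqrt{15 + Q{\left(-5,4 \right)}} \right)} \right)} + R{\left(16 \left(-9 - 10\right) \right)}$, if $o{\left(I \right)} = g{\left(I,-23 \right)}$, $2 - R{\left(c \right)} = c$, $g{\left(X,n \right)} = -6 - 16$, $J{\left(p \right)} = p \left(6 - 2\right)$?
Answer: $284$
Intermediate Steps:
$J{\left(p \right)} = 4 p$ ($J{\left(p \right)} = p 4 = 4 p$)
$g{\left(X,n \right)} = -22$
$R{\left(c \right)} = 2 - c$
$o{\left(I \right)} = -22$
$o{\left(J{\left(\sqrt{15 + Q{\left(-5,4 \right)}} \right)} \right)} + R{\left(16 \left(-9 - 10\right) \right)} = -22 - \left(-2 + 16 \left(-9 - 10\right)\right) = -22 - \left(-2 + 16 \left(-19\right)\right) = -22 + \left(2 - -304\right) = -22 + \left(2 + 304\right) = -22 + 306 = 284$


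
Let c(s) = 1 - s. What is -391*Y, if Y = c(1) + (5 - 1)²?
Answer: -6256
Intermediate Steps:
Y = 16 (Y = (1 - 1*1) + (5 - 1)² = (1 - 1) + 4² = 0 + 16 = 16)
-391*Y = -391*16 = -6256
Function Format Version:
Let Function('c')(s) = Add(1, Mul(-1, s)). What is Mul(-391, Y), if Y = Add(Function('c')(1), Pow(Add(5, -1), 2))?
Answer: -6256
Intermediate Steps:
Y = 16 (Y = Add(Add(1, Mul(-1, 1)), Pow(Add(5, -1), 2)) = Add(Add(1, -1), Pow(4, 2)) = Add(0, 16) = 16)
Mul(-391, Y) = Mul(-391, 16) = -6256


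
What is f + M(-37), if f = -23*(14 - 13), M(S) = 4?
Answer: -19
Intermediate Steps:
f = -23 (f = -23*1 = -23)
f + M(-37) = -23 + 4 = -19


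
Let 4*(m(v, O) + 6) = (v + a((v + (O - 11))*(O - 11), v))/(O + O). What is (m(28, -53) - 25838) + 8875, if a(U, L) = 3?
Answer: -7194887/424 ≈ -16969.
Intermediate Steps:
m(v, O) = -6 + (3 + v)/(8*O) (m(v, O) = -6 + ((v + 3)/(O + O))/4 = -6 + ((3 + v)/((2*O)))/4 = -6 + ((3 + v)*(1/(2*O)))/4 = -6 + ((3 + v)/(2*O))/4 = -6 + (3 + v)/(8*O))
(m(28, -53) - 25838) + 8875 = ((⅛)*(3 + 28 - 48*(-53))/(-53) - 25838) + 8875 = ((⅛)*(-1/53)*(3 + 28 + 2544) - 25838) + 8875 = ((⅛)*(-1/53)*2575 - 25838) + 8875 = (-2575/424 - 25838) + 8875 = -10957887/424 + 8875 = -7194887/424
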